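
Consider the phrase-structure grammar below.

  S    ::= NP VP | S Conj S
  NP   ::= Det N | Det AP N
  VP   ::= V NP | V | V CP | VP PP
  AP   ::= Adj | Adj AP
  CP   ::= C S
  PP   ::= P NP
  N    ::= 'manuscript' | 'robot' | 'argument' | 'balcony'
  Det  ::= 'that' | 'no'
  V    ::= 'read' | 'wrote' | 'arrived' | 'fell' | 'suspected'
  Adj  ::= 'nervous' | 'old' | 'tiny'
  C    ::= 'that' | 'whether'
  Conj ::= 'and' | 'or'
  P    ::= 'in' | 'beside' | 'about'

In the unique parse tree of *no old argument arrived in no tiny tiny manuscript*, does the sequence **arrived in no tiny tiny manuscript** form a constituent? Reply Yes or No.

[S [NP [Det no] [AP [Adj old]] [N argument]] [VP [VP [V arrived]] [PP [P in] [NP [Det no] [AP [Adj tiny] [AP [Adj tiny]]] [N manuscript]]]]]
The words 'arrived in no tiny tiny manuscript' are exhaustively dominated by a single VP node (built by VP → VP PP), so they form a constituent.

Yes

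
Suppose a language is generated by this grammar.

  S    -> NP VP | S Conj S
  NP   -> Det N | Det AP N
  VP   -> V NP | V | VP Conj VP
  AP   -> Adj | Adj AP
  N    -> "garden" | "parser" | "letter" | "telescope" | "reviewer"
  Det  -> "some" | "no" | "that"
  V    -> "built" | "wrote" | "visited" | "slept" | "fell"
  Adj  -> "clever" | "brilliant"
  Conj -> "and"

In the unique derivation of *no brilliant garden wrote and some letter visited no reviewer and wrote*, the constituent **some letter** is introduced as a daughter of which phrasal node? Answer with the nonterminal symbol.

S

[S [S [NP [Det no] [AP [Adj brilliant]] [N garden]] [VP [V wrote]]] [Conj and] [S [NP [Det some] [N letter]] [VP [VP [V visited] [NP [Det no] [N reviewer]]] [Conj and] [VP [V wrote]]]]]
The span 'some letter' is the NP node built by NP → Det N.
Its mother is the S built by S → NP VP.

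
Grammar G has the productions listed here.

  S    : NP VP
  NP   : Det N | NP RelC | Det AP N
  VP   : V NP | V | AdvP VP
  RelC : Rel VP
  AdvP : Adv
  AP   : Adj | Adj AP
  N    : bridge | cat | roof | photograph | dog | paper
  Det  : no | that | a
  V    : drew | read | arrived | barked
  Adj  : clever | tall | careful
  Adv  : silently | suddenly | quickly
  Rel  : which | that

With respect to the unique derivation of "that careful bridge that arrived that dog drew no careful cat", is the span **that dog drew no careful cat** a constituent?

[S [NP [NP [Det that] [AP [Adj careful]] [N bridge]] [RelC [Rel that] [VP [V arrived] [NP [Det that] [N dog]]]]] [VP [V drew] [NP [Det no] [AP [Adj careful]] [N cat]]]]
The smallest constituent containing 'that dog drew no careful cat' is the S spanning 'that careful bridge that arrived that dog drew no careful cat'; no single node in the tree dominates exactly the given words.

No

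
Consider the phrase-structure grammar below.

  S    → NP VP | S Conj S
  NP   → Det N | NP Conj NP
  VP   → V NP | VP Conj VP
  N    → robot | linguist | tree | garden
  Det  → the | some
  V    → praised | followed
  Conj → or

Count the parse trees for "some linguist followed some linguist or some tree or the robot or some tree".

Two of the 5 distinct bracketings:
[S [NP [Det some] [N linguist]] [VP [V followed] [NP [NP [Det some] [N linguist]] [Conj or] [NP [NP [Det some] [N tree]] [Conj or] [NP [NP [Det the] [N robot]] [Conj or] [NP [Det some] [N tree]]]]]]]
[S [NP [Det some] [N linguist]] [VP [V followed] [NP [NP [Det some] [N linguist]] [Conj or] [NP [NP [NP [Det some] [N tree]] [Conj or] [NP [Det the] [N robot]]] [Conj or] [NP [Det some] [N tree]]]]]]
The trees differ in how a recursive rule is bracketed over the same span.

5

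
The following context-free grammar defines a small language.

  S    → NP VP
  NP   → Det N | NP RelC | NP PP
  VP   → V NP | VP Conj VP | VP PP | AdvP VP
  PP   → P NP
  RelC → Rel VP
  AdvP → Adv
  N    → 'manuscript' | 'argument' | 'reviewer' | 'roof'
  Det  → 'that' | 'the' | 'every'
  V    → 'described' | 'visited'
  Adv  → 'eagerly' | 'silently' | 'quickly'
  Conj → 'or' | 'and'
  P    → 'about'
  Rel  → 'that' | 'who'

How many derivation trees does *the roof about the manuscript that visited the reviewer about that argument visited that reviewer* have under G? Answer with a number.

Two of the 7 distinct bracketings:
[S [NP [NP [NP [Det the] [N roof]] [PP [P about] [NP [Det the] [N manuscript]]]] [RelC [Rel that] [VP [V visited] [NP [NP [Det the] [N reviewer]] [PP [P about] [NP [Det that] [N argument]]]]]]] [VP [V visited] [NP [Det that] [N reviewer]]]]
[S [NP [NP [NP [Det the] [N roof]] [PP [P about] [NP [Det the] [N manuscript]]]] [RelC [Rel that] [VP [VP [V visited] [NP [Det the] [N reviewer]]] [PP [P about] [NP [Det that] [N argument]]]]]] [VP [V visited] [NP [Det that] [N reviewer]]]]
The difference turns on whether VP → VP PP is used at the relevant span, versus an alternative expansion of VP.

7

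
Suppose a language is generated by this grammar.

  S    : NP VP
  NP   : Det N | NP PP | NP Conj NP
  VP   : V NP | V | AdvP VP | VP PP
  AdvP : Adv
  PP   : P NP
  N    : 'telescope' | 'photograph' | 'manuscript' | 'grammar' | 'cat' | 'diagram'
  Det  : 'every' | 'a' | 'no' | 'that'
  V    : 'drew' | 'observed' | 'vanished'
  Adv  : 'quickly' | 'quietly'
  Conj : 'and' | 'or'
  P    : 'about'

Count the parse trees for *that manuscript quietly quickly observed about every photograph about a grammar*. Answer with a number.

9

Two of the 9 distinct bracketings:
[S [NP [Det that] [N manuscript]] [VP [AdvP [Adv quietly]] [VP [AdvP [Adv quickly]] [VP [VP [V observed]] [PP [P about] [NP [NP [Det every] [N photograph]] [PP [P about] [NP [Det a] [N grammar]]]]]]]]]
[S [NP [Det that] [N manuscript]] [VP [AdvP [Adv quietly]] [VP [AdvP [Adv quickly]] [VP [VP [VP [V observed]] [PP [P about] [NP [Det every] [N photograph]]]] [PP [P about] [NP [Det a] [N grammar]]]]]]]
The difference turns on whether NP → NP PP is used at the relevant span, versus an alternative expansion of NP.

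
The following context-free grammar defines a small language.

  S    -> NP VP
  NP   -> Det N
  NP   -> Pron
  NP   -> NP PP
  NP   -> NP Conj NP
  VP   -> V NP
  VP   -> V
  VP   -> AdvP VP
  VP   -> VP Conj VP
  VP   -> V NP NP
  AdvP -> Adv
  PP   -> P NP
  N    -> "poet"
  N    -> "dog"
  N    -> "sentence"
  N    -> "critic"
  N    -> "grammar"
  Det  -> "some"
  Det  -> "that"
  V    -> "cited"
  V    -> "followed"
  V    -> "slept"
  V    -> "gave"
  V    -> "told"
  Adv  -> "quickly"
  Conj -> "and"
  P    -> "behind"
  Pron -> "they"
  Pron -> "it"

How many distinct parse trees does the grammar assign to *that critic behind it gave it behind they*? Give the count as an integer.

[S [NP [NP [Det that] [N critic]] [PP [P behind] [NP [Pron it]]]] [VP [V gave] [NP [NP [Pron it]] [PP [P behind] [NP [Pron they]]]]]]
No rule offers an alternative attachment or grouping for any span, so this is the only derivation.

1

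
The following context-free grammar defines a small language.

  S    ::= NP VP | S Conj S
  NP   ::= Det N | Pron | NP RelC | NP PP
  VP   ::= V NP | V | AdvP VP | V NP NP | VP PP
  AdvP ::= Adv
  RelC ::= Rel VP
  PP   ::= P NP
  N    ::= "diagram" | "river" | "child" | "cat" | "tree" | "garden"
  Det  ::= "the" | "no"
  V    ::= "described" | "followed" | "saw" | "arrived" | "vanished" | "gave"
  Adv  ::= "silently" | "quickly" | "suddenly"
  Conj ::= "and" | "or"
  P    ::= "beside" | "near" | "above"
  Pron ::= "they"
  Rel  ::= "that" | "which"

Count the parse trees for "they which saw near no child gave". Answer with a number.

2

The two bracketings:
[S [NP [NP [Pron they]] [RelC [Rel which] [VP [VP [V saw]] [PP [P near] [NP [Det no] [N child]]]]]] [VP [V gave]]]
[S [NP [NP [NP [Pron they]] [RelC [Rel which] [VP [V saw]]]] [PP [P near] [NP [Det no] [N child]]]] [VP [V gave]]]
The difference turns on whether NP → NP PP is used at the relevant span, versus an alternative expansion of NP.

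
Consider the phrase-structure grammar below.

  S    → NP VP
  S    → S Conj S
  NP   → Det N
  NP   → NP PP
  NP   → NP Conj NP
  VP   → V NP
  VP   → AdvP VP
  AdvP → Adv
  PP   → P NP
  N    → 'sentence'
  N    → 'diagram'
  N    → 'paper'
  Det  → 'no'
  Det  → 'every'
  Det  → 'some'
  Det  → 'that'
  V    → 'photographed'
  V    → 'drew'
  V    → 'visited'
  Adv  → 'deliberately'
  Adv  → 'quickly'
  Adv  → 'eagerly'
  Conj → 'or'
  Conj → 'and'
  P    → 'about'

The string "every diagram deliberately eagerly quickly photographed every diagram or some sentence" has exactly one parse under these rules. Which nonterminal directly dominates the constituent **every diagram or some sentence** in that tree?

VP

S
  NP
    Det: every
    N: diagram
  VP
    AdvP
      Adv: deliberately
    VP
      AdvP
        Adv: eagerly
      VP
        AdvP
          Adv: quickly
        VP
          V: photographed
          NP
            NP
              Det: every
              N: diagram
            Conj: or
            NP
              Det: some
              N: sentence
The span 'every diagram or some sentence' is the NP node built by NP → NP Conj NP.
Its mother is the VP built by VP → V NP.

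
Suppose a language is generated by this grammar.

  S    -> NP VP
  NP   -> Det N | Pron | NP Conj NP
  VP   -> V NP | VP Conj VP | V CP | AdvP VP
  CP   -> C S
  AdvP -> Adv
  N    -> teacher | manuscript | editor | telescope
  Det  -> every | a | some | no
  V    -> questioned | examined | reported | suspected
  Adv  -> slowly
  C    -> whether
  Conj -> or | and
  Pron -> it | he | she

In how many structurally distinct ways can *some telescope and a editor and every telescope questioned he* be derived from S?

The two bracketings:
[S [NP [NP [Det some] [N telescope]] [Conj and] [NP [NP [Det a] [N editor]] [Conj and] [NP [Det every] [N telescope]]]] [VP [V questioned] [NP [Pron he]]]]
[S [NP [NP [NP [Det some] [N telescope]] [Conj and] [NP [Det a] [N editor]]] [Conj and] [NP [Det every] [N telescope]]] [VP [V questioned] [NP [Pron he]]]]
The trees differ in how a recursive rule is bracketed over the same span.

2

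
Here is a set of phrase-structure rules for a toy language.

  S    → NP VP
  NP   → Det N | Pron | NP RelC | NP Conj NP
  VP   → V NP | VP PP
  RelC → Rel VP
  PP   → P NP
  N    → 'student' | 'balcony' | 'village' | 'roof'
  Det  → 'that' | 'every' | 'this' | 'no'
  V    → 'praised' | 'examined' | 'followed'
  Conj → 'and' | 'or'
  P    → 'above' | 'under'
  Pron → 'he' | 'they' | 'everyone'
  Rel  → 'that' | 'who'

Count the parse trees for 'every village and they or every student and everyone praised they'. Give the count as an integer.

5

Two of the 5 distinct bracketings:
[S [NP [NP [Det every] [N village]] [Conj and] [NP [NP [Pron they]] [Conj or] [NP [NP [Det every] [N student]] [Conj and] [NP [Pron everyone]]]]] [VP [V praised] [NP [Pron they]]]]
[S [NP [NP [Det every] [N village]] [Conj and] [NP [NP [NP [Pron they]] [Conj or] [NP [Det every] [N student]]] [Conj and] [NP [Pron everyone]]]] [VP [V praised] [NP [Pron they]]]]
The trees differ in how a recursive rule is bracketed over the same span.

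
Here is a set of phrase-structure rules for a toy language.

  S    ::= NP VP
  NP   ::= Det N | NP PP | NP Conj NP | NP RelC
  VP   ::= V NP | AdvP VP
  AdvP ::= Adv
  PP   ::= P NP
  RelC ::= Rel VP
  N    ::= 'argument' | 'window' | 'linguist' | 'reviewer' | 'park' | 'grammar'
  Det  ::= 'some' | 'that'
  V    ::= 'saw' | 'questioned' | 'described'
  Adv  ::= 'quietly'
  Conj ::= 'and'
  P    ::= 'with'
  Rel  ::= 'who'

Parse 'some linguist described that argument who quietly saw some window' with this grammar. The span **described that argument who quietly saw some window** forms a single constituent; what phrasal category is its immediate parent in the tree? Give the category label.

S
  NP
    Det: some
    N: linguist
  VP
    V: described
    NP
      NP
        Det: that
        N: argument
      RelC
        Rel: who
        VP
          AdvP
            Adv: quietly
          VP
            V: saw
            NP
              Det: some
              N: window
The span 'described that argument who quietly saw some window' is the VP node built by VP → V NP.
Its mother is the S built by S → NP VP.

S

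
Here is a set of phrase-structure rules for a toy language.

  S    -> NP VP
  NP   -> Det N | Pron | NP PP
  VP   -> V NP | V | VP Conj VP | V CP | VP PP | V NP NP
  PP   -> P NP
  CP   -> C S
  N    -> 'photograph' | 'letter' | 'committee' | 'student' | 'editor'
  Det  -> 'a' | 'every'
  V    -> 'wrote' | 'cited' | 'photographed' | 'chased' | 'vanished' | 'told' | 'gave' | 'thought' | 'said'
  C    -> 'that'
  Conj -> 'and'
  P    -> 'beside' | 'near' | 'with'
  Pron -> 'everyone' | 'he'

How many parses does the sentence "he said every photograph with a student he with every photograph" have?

The two bracketings:
[S [NP [Pron he]] [VP [VP [V said] [NP [NP [Det every] [N photograph]] [PP [P with] [NP [Det a] [N student]]]] [NP [Pron he]]] [PP [P with] [NP [Det every] [N photograph]]]]]
[S [NP [Pron he]] [VP [V said] [NP [NP [Det every] [N photograph]] [PP [P with] [NP [Det a] [N student]]]] [NP [NP [Pron he]] [PP [P with] [NP [Det every] [N photograph]]]]]]
The difference turns on whether VP → VP PP is used at the relevant span, versus an alternative expansion of VP.

2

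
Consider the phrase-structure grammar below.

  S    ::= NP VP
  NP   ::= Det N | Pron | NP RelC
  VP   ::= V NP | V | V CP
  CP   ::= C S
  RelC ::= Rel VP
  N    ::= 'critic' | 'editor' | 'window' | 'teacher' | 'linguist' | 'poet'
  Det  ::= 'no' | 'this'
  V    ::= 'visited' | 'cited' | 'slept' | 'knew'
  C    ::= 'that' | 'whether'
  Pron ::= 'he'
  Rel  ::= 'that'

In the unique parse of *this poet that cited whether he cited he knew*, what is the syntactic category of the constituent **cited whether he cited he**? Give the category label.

VP

S
  NP
    NP
      Det: this
      N: poet
    RelC
      Rel: that
      VP
        V: cited
        CP
          C: whether
          S
            NP
              Pron: he
            VP
              V: cited
              NP
                Pron: he
  VP
    V: knew
The span 'cited whether he cited he' is the VP node built by VP → V CP.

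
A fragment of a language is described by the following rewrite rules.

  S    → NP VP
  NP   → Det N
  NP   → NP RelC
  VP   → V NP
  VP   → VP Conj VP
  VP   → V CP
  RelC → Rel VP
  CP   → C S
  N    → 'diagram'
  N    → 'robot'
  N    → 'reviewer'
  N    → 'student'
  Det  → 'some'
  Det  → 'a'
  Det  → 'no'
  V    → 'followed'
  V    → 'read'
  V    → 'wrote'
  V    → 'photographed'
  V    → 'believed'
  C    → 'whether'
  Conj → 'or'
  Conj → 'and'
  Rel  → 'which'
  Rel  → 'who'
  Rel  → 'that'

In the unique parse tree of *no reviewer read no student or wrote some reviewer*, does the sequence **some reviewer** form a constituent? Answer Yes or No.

Yes

[S [NP [Det no] [N reviewer]] [VP [VP [V read] [NP [Det no] [N student]]] [Conj or] [VP [V wrote] [NP [Det some] [N reviewer]]]]]
The words 'some reviewer' are exhaustively dominated by a single NP node (built by NP → Det N), so they form a constituent.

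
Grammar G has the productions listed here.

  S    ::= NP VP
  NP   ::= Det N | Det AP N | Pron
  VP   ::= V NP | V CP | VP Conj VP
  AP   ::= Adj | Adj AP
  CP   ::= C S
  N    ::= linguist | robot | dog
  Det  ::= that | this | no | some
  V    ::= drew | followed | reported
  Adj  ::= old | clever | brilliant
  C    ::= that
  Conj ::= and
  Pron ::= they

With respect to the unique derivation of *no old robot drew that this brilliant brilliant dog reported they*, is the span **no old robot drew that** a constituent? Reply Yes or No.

[S [NP [Det no] [AP [Adj old]] [N robot]] [VP [V drew] [CP [C that] [S [NP [Det this] [AP [Adj brilliant] [AP [Adj brilliant]]] [N dog]] [VP [V reported] [NP [Pron they]]]]]]]
The smallest constituent containing 'no old robot drew that' is the S spanning 'no old robot drew that this brilliant brilliant dog reported they'; no single node in the tree dominates exactly the given words.

No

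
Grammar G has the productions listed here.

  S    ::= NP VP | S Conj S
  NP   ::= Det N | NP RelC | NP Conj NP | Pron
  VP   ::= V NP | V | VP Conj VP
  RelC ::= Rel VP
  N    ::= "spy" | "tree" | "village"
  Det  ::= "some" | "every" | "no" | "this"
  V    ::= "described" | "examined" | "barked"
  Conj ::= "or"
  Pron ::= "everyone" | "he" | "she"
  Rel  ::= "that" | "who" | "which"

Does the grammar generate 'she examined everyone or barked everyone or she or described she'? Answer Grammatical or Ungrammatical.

[S [NP [Pron she]] [VP [VP [V examined] [NP [Pron everyone]]] [Conj or] [VP [VP [V barked] [NP [NP [Pron everyone]] [Conj or] [NP [Pron she]]]] [Conj or] [VP [V described] [NP [Pron she]]]]]]
Every word is introduced by a lexical rule and the phrasal rules combine the resulting categories into a single S.

Grammatical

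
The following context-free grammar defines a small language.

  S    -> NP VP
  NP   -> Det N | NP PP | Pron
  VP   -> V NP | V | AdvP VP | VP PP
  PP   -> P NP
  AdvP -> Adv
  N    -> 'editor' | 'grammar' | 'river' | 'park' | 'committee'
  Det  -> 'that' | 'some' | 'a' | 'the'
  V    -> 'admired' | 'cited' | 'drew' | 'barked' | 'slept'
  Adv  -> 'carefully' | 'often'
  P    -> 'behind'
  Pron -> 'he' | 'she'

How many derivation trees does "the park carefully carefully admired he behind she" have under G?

Two of the 4 distinct bracketings:
[S [NP [Det the] [N park]] [VP [AdvP [Adv carefully]] [VP [AdvP [Adv carefully]] [VP [V admired] [NP [NP [Pron he]] [PP [P behind] [NP [Pron she]]]]]]]]
[S [NP [Det the] [N park]] [VP [AdvP [Adv carefully]] [VP [AdvP [Adv carefully]] [VP [VP [V admired] [NP [Pron he]]] [PP [P behind] [NP [Pron she]]]]]]]
The difference turns on whether NP → NP PP is used at the relevant span, versus an alternative expansion of NP.

4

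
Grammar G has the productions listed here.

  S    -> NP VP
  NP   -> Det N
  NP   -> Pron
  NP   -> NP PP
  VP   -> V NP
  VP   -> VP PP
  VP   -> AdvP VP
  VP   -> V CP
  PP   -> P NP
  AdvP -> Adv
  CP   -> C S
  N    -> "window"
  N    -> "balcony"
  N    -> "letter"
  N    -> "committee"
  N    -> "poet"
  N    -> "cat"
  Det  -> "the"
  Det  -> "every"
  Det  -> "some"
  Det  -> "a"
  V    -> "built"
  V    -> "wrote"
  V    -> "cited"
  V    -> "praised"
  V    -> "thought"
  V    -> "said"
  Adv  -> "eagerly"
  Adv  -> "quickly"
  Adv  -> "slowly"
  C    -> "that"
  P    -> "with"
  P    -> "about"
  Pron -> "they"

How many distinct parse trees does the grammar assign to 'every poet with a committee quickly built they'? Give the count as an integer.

1

[S [NP [NP [Det every] [N poet]] [PP [P with] [NP [Det a] [N committee]]]] [VP [AdvP [Adv quickly]] [VP [V built] [NP [Pron they]]]]]
No rule offers an alternative attachment or grouping for any span, so this is the only derivation.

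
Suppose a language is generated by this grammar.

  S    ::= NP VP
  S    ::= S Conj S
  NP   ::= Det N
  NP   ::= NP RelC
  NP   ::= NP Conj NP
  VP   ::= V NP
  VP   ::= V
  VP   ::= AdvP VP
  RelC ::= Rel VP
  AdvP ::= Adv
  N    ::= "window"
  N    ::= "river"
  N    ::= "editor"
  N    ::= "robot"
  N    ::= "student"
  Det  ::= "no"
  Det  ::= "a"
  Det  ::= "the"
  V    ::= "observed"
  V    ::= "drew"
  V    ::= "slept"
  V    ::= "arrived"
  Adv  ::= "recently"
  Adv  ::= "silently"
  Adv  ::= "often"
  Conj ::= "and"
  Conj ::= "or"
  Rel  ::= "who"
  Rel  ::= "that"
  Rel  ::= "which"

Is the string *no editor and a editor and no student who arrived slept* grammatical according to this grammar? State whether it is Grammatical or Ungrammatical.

S
  NP
    NP
      NP
        Det: no
        N: editor
      Conj: and
      NP
        NP
          Det: a
          N: editor
        Conj: and
        NP
          Det: no
          N: student
    RelC
      Rel: who
      VP
        V: arrived
  VP
    V: slept
The bracketing above is licensed at every node by one of the given productions, with S at the root.

Grammatical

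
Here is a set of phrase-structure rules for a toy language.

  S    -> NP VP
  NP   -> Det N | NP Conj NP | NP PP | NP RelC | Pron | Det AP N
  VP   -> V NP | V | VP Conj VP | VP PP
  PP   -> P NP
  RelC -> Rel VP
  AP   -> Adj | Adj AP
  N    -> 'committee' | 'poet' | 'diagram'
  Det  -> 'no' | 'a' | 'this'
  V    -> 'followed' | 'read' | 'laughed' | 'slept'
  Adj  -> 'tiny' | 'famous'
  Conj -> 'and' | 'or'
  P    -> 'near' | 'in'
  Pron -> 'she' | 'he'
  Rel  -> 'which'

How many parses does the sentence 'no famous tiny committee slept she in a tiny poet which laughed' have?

3

Two of the 3 distinct bracketings:
[S [NP [Det no] [AP [Adj famous] [AP [Adj tiny]]] [N committee]] [VP [V slept] [NP [NP [Pron she]] [PP [P in] [NP [NP [Det a] [AP [Adj tiny]] [N poet]] [RelC [Rel which] [VP [V laughed]]]]]]]]
[S [NP [Det no] [AP [Adj famous] [AP [Adj tiny]]] [N committee]] [VP [V slept] [NP [NP [NP [Pron she]] [PP [P in] [NP [Det a] [AP [Adj tiny]] [N poet]]]] [RelC [Rel which] [VP [V laughed]]]]]]
The trees differ in how a recursive rule is bracketed over the same span.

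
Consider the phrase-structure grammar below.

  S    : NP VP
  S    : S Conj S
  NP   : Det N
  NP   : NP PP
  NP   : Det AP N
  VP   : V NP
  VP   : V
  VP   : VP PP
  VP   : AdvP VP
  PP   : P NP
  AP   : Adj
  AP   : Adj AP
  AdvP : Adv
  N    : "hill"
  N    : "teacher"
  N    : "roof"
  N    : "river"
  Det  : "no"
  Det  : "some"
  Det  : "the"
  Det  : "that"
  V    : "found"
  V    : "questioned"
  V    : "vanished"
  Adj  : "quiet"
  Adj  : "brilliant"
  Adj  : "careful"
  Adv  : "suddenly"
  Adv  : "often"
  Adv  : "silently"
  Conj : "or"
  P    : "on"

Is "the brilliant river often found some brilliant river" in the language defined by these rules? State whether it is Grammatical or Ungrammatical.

[S [NP [Det the] [AP [Adj brilliant]] [N river]] [VP [AdvP [Adv often]] [VP [V found] [NP [Det some] [AP [Adj brilliant]] [N river]]]]]
Each bracket corresponds to one application of a listed rule, so the string is derivable from S.

Grammatical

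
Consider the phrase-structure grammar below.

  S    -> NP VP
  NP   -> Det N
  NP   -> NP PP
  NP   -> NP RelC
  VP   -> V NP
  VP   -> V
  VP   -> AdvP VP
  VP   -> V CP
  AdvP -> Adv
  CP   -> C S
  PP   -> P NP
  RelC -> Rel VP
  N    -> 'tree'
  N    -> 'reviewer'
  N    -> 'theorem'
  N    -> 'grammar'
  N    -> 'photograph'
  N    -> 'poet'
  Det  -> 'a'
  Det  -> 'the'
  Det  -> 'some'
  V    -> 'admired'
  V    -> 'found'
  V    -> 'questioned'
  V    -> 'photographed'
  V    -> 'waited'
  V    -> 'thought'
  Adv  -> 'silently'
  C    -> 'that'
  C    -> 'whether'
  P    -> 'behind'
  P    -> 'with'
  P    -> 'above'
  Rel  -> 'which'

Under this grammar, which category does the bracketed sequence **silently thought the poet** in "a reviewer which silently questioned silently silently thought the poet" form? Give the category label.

S
  NP
    NP
      Det: a
      N: reviewer
    RelC
      Rel: which
      VP
        AdvP
          Adv: silently
        VP
          V: questioned
  VP
    AdvP
      Adv: silently
    VP
      AdvP
        Adv: silently
      VP
        V: thought
        NP
          Det: the
          N: poet
The span 'silently thought the poet' is the VP node built by VP → AdvP VP.

VP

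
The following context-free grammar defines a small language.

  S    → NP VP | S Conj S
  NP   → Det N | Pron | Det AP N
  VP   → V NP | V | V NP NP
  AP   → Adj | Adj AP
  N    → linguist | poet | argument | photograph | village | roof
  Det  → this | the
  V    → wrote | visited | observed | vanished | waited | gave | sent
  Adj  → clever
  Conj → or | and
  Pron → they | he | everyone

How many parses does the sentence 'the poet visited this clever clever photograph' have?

[S [NP [Det the] [N poet]] [VP [V visited] [NP [Det this] [AP [Adj clever] [AP [Adj clever]]] [N photograph]]]]
No rule offers an alternative attachment or grouping for any span, so this is the only derivation.

1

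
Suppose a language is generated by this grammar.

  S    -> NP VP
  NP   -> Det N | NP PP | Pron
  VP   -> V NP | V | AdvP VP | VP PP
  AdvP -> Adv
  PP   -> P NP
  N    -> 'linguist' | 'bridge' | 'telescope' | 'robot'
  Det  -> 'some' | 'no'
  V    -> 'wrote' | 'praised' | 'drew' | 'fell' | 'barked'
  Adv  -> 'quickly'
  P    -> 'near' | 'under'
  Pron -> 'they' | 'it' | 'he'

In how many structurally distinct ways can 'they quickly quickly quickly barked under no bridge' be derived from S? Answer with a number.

Two of the 4 distinct bracketings:
[S [NP [Pron they]] [VP [AdvP [Adv quickly]] [VP [AdvP [Adv quickly]] [VP [AdvP [Adv quickly]] [VP [VP [V barked]] [PP [P under] [NP [Det no] [N bridge]]]]]]]]
[S [NP [Pron they]] [VP [AdvP [Adv quickly]] [VP [AdvP [Adv quickly]] [VP [VP [AdvP [Adv quickly]] [VP [V barked]]] [PP [P under] [NP [Det no] [N bridge]]]]]]]
The trees differ in how a recursive rule is bracketed over the same span.

4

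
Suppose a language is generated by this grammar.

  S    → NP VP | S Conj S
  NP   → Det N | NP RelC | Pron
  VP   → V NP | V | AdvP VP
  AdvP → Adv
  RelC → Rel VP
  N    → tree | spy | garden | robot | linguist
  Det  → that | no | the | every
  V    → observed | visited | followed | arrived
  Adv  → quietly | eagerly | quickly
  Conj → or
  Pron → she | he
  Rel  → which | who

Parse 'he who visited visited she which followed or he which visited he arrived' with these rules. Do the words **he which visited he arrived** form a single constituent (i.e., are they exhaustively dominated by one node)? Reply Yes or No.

Yes

[S [S [NP [NP [Pron he]] [RelC [Rel who] [VP [V visited]]]] [VP [V visited] [NP [NP [Pron she]] [RelC [Rel which] [VP [V followed]]]]]] [Conj or] [S [NP [NP [Pron he]] [RelC [Rel which] [VP [V visited] [NP [Pron he]]]]] [VP [V arrived]]]]
The words 'he which visited he arrived' are exhaustively dominated by a single S node (built by S → NP VP), so they form a constituent.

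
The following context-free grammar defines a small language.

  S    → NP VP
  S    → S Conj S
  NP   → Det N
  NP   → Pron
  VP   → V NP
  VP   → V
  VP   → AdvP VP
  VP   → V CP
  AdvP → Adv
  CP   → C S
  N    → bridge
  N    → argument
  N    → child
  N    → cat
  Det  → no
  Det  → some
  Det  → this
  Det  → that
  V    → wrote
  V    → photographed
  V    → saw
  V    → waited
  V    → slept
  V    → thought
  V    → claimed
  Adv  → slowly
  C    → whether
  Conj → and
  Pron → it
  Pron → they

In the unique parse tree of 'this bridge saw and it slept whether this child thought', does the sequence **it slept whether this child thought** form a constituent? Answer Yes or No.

Yes

[S [S [NP [Det this] [N bridge]] [VP [V saw]]] [Conj and] [S [NP [Pron it]] [VP [V slept] [CP [C whether] [S [NP [Det this] [N child]] [VP [V thought]]]]]]]
The words 'it slept whether this child thought' are exhaustively dominated by a single S node (built by S → NP VP), so they form a constituent.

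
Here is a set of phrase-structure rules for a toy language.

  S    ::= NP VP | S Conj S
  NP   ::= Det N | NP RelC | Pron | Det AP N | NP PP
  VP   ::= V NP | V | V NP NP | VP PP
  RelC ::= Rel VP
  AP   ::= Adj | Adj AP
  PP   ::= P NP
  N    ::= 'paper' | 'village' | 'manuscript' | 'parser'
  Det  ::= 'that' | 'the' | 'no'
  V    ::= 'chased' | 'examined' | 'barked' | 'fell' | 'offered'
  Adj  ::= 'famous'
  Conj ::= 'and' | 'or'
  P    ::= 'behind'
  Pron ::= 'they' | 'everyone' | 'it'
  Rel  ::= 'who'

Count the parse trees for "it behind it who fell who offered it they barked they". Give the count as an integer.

Two of the 3 distinct bracketings:
[S [NP [NP [NP [NP [Pron it]] [PP [P behind] [NP [Pron it]]]] [RelC [Rel who] [VP [V fell]]]] [RelC [Rel who] [VP [V offered] [NP [Pron it]] [NP [Pron they]]]]] [VP [V barked] [NP [Pron they]]]]
[S [NP [NP [NP [Pron it]] [PP [P behind] [NP [NP [Pron it]] [RelC [Rel who] [VP [V fell]]]]]] [RelC [Rel who] [VP [V offered] [NP [Pron it]] [NP [Pron they]]]]] [VP [V barked] [NP [Pron they]]]]
The trees differ in how a recursive rule is bracketed over the same span.

3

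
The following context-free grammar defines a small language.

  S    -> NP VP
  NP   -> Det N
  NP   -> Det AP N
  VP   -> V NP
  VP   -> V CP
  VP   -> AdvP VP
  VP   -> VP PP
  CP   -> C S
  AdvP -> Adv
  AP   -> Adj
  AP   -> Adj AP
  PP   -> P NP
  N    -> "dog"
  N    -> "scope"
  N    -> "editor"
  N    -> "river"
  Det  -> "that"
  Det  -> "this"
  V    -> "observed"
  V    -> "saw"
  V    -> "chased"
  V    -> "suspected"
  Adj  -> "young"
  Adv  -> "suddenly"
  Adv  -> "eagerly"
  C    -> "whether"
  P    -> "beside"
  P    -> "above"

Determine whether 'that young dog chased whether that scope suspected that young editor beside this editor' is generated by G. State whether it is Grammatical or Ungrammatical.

Grammatical

S
  NP
    Det: that
    AP
      Adj: young
    N: dog
  VP
    V: chased
    CP
      C: whether
      S
        NP
          Det: that
          N: scope
        VP
          VP
            V: suspected
            NP
              Det: that
              AP
                Adj: young
              N: editor
          PP
            P: beside
            NP
              Det: this
              N: editor
Each bracket corresponds to one application of a listed rule, so the string is derivable from S.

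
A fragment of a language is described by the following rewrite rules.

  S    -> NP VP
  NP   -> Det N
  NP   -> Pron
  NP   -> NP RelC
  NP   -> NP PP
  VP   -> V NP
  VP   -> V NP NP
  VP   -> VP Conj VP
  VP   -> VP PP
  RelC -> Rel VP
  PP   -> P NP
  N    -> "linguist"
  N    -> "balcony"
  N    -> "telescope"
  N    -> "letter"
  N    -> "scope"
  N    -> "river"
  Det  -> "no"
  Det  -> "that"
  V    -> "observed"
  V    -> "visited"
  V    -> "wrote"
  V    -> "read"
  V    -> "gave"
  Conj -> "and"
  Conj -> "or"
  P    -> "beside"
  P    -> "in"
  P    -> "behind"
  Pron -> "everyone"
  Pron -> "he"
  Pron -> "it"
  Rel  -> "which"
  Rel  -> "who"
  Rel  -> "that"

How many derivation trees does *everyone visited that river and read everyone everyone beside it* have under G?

Two of the 3 distinct bracketings:
[S [NP [Pron everyone]] [VP [VP [V visited] [NP [Det that] [N river]]] [Conj and] [VP [V read] [NP [Pron everyone]] [NP [NP [Pron everyone]] [PP [P beside] [NP [Pron it]]]]]]]
[S [NP [Pron everyone]] [VP [VP [V visited] [NP [Det that] [N river]]] [Conj and] [VP [VP [V read] [NP [Pron everyone]] [NP [Pron everyone]]] [PP [P beside] [NP [Pron it]]]]]]
The difference turns on whether NP → NP PP is used at the relevant span, versus an alternative expansion of NP.

3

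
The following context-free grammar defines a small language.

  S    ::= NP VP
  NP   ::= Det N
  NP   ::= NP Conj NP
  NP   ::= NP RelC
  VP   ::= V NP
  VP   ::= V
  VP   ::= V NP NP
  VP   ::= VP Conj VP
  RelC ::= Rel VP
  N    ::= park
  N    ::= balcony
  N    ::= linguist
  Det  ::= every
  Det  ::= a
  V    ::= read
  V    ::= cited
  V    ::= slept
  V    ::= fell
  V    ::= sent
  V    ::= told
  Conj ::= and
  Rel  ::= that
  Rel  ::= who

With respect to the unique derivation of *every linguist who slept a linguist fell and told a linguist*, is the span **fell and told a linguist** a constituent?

Yes

[S [NP [NP [Det every] [N linguist]] [RelC [Rel who] [VP [V slept] [NP [Det a] [N linguist]]]]] [VP [VP [V fell]] [Conj and] [VP [V told] [NP [Det a] [N linguist]]]]]
The words 'fell and told a linguist' are exhaustively dominated by a single VP node (built by VP → VP Conj VP), so they form a constituent.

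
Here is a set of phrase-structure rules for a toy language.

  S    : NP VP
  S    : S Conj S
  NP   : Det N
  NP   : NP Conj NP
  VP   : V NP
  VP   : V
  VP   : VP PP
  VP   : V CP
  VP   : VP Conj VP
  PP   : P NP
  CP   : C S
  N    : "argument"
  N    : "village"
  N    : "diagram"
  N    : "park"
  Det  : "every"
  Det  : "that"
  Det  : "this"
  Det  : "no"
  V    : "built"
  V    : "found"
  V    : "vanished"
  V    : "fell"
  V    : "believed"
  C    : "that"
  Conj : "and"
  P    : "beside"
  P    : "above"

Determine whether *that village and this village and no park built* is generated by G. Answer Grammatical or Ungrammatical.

Grammatical

S
  NP
    NP
      Det: that
      N: village
    Conj: and
    NP
      NP
        Det: this
        N: village
      Conj: and
      NP
        Det: no
        N: park
  VP
    V: built
Each bracket corresponds to one application of a listed rule, so the string is derivable from S.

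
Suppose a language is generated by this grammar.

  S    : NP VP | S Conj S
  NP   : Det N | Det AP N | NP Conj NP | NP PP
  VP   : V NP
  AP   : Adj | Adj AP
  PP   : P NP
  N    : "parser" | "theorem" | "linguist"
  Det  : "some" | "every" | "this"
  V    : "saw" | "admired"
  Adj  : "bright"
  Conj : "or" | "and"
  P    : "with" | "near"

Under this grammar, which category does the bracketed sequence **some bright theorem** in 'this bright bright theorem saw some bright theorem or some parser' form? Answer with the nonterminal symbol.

NP

S
  NP
    Det: this
    AP
      Adj: bright
      AP
        Adj: bright
    N: theorem
  VP
    V: saw
    NP
      NP
        Det: some
        AP
          Adj: bright
        N: theorem
      Conj: or
      NP
        Det: some
        N: parser
The span 'some bright theorem' is the NP node built by NP → Det AP N.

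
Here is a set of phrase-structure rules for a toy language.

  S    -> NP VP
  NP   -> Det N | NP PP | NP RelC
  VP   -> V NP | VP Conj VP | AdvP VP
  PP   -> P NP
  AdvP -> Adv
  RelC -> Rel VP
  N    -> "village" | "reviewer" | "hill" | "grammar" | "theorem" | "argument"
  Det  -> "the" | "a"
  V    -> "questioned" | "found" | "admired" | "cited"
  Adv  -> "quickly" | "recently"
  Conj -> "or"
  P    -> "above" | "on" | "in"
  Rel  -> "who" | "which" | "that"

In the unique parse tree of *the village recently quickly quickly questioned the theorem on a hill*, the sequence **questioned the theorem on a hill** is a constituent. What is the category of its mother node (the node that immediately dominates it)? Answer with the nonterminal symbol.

VP

[S [NP [Det the] [N village]] [VP [AdvP [Adv recently]] [VP [AdvP [Adv quickly]] [VP [AdvP [Adv quickly]] [VP [V questioned] [NP [NP [Det the] [N theorem]] [PP [P on] [NP [Det a] [N hill]]]]]]]]]
The span 'questioned the theorem on a hill' is the VP node built by VP → V NP.
Its mother is the VP built by VP → AdvP VP.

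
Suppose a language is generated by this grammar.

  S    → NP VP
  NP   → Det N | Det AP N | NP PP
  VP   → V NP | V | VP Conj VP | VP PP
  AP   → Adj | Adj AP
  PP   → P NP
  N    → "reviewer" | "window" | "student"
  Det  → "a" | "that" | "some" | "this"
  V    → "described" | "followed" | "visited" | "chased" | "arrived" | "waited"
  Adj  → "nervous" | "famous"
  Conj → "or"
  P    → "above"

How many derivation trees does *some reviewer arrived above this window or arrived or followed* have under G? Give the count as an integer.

2

The two bracketings:
[S [NP [Det some] [N reviewer]] [VP [VP [VP [V arrived]] [PP [P above] [NP [Det this] [N window]]]] [Conj or] [VP [VP [V arrived]] [Conj or] [VP [V followed]]]]]
[S [NP [Det some] [N reviewer]] [VP [VP [VP [VP [V arrived]] [PP [P above] [NP [Det this] [N window]]]] [Conj or] [VP [V arrived]]] [Conj or] [VP [V followed]]]]
The trees differ in how a recursive rule is bracketed over the same span.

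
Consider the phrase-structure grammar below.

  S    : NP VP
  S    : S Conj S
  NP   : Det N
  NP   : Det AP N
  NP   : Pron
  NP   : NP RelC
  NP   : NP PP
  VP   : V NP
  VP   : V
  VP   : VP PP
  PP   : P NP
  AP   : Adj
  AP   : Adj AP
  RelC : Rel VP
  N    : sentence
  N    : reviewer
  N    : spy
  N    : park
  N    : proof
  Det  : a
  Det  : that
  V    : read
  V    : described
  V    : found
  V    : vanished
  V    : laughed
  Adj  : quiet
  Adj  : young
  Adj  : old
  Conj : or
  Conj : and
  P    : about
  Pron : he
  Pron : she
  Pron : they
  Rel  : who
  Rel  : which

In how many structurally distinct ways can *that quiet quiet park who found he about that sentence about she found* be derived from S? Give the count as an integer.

9

Two of the 9 distinct bracketings:
[S [NP [NP [Det that] [AP [Adj quiet] [AP [Adj quiet]]] [N park]] [RelC [Rel who] [VP [V found] [NP [NP [Pron he]] [PP [P about] [NP [NP [Det that] [N sentence]] [PP [P about] [NP [Pron she]]]]]]]]] [VP [V found]]]
[S [NP [NP [Det that] [AP [Adj quiet] [AP [Adj quiet]]] [N park]] [RelC [Rel who] [VP [V found] [NP [NP [NP [Pron he]] [PP [P about] [NP [Det that] [N sentence]]]] [PP [P about] [NP [Pron she]]]]]]] [VP [V found]]]
The trees differ in how a recursive rule is bracketed over the same span.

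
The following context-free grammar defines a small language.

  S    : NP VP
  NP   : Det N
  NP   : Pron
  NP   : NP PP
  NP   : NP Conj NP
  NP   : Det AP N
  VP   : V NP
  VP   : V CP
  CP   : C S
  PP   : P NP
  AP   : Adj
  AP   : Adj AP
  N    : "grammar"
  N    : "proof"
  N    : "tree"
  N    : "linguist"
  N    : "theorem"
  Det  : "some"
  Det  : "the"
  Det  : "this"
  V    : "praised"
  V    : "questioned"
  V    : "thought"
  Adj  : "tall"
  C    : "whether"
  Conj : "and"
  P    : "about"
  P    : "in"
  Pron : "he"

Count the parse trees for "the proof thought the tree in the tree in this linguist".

The two bracketings:
[S [NP [Det the] [N proof]] [VP [V thought] [NP [NP [Det the] [N tree]] [PP [P in] [NP [NP [Det the] [N tree]] [PP [P in] [NP [Det this] [N linguist]]]]]]]]
[S [NP [Det the] [N proof]] [VP [V thought] [NP [NP [NP [Det the] [N tree]] [PP [P in] [NP [Det the] [N tree]]]] [PP [P in] [NP [Det this] [N linguist]]]]]]
The trees differ in how a recursive rule is bracketed over the same span.

2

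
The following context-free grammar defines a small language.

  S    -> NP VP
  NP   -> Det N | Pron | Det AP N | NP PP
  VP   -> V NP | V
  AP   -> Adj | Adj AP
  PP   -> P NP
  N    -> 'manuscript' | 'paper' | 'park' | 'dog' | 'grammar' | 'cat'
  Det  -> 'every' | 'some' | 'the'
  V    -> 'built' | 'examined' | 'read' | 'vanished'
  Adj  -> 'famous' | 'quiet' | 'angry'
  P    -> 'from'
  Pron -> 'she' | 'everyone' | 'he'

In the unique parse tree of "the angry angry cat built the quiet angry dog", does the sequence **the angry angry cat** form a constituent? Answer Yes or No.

[S [NP [Det the] [AP [Adj angry] [AP [Adj angry]]] [N cat]] [VP [V built] [NP [Det the] [AP [Adj quiet] [AP [Adj angry]]] [N dog]]]]
The words 'the angry angry cat' are exhaustively dominated by a single NP node (built by NP → Det AP N), so they form a constituent.

Yes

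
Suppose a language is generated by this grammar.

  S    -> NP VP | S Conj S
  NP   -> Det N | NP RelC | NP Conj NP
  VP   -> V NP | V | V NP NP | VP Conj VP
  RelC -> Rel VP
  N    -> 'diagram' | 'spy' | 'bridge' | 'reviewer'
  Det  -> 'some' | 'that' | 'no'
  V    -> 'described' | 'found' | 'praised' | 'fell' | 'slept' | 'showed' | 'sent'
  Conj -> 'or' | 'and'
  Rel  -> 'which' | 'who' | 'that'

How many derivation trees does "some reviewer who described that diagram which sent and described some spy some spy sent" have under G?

4

Two of the 4 distinct bracketings:
[S [NP [NP [Det some] [N reviewer]] [RelC [Rel who] [VP [V described] [NP [NP [Det that] [N diagram]] [RelC [Rel which] [VP [VP [V sent]] [Conj and] [VP [V described] [NP [Det some] [N spy]] [NP [Det some] [N spy]]]]]]]]] [VP [V sent]]]
[S [NP [NP [Det some] [N reviewer]] [RelC [Rel who] [VP [V described] [NP [NP [Det that] [N diagram]] [RelC [Rel which] [VP [VP [V sent]] [Conj and] [VP [V described] [NP [Det some] [N spy]]]]]] [NP [Det some] [N spy]]]]] [VP [V sent]]]
The trees differ in how a recursive rule is bracketed over the same span.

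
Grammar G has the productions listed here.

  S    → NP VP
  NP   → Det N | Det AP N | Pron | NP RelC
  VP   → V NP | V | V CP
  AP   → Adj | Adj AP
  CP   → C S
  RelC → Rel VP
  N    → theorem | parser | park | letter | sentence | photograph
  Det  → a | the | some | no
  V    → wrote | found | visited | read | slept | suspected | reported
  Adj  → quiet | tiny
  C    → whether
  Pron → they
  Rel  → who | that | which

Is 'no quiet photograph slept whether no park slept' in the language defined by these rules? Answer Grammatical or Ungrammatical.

Grammatical

[S [NP [Det no] [AP [Adj quiet]] [N photograph]] [VP [V slept] [CP [C whether] [S [NP [Det no] [N park]] [VP [V slept]]]]]]
Every word is introduced by a lexical rule and the phrasal rules combine the resulting categories into a single S.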